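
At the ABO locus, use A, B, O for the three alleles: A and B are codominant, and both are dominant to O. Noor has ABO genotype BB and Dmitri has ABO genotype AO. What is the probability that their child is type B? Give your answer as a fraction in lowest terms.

ABO cross BB × AO → offspring phenotypes: 1/2 B, 1/2 AB.
So P(type B) = 1/2.

1/2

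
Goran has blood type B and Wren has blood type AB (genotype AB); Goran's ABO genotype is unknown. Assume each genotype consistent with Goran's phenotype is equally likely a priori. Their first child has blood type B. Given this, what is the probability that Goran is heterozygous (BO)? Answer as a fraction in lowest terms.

Possible genotypes: Goran ∈ {BB, BO}; Wren ∈ {AB}.
Weight each parental genotype pair by prior × P(type-B child):
  BB × AB: posterior weight 1/2.
  BO × AB: posterior weight 1/2.
Sum the posterior weight over pairs where Goran is BO: 1/2.

1/2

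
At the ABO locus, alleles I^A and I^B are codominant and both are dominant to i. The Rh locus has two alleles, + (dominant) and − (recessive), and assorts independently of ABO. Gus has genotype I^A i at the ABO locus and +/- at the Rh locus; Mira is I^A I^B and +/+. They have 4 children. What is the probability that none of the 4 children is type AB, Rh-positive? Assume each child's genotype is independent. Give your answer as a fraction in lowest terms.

ABO cross I^A i × I^A I^B → 1/2 A, 1/4 B, 1/4 AB.
Rh cross +/- × +/+ → 1 Rh+; so P(type AB, Rh-positive) = 1/4 × 1 = 1/4 per child.
P(not type AB, Rh-positive) = 3/4 for one child; (3/4)^4 = 81/256.

81/256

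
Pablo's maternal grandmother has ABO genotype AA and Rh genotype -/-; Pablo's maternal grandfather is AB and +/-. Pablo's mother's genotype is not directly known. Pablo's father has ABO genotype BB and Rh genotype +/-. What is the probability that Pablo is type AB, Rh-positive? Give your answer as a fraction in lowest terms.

15/32

Pablo's mother's ABO genotype from AA × AB: 1/2 AA, 1/2 AB.
Crossing each possibility with the father BB and summing P(type AB): 1/2·1 + 1/2·1/2 = 3/4.
Similarly for Rh via the mother's Rh distribution: P(Rh+) = 5/8.
Independent loci: 3/4 × 5/8 = 15/32.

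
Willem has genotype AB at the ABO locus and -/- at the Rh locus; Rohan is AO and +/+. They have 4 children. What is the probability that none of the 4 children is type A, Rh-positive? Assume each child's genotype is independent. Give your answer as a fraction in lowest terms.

ABO cross AB × AO → 1/2 A, 1/4 B, 1/4 AB.
Rh cross -/- × +/+ → 1 Rh+; so P(type A, Rh-positive) = 1/2 × 1 = 1/2 per child.
P(not type A, Rh-positive) = 1/2 for one child; (1/2)^4 = 1/16.

1/16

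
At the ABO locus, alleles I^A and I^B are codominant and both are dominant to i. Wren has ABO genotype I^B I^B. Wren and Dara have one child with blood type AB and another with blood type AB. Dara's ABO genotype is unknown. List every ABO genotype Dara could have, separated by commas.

For each candidate genotype of Dara, check whether crossing it with I^B I^B can produce every observed child phenotype.
  I^A I^A → possible child types {AB} ✓
  I^A I^B → possible child types {B, AB} ✓
  I^A i → possible child types {B, AB} ✓
  I^B I^B → possible child types {B} ✗
  I^B i → possible child types {B} ✗
  i i → possible child types {B} ✗

I^A I^A, I^A I^B, I^A i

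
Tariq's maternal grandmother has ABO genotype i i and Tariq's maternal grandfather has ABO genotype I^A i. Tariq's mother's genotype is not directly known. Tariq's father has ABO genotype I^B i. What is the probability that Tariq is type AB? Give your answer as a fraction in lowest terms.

Tariq's mother's ABO genotype from i i × I^A i: 1/2 I^A i, 1/2 i i.
Crossing each possibility with the father I^B i and summing P(type AB): 1/2·1/4 + 1/2·0 = 1/8.

1/8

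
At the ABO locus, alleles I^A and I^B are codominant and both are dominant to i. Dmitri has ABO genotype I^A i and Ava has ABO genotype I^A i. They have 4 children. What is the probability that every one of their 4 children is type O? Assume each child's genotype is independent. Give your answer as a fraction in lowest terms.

1/256

ABO cross I^A i × I^A i → 1/4 O, 3/4 A.
So P(type O) = 1/4 per child.
All 4 independent: (1/4)^4 = 1/256.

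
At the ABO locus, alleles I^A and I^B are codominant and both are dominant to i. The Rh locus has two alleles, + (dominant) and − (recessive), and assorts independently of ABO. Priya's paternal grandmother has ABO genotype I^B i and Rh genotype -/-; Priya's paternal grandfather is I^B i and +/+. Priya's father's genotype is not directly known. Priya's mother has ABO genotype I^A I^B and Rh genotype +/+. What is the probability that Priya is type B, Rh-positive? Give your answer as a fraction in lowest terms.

1/2

Priya's father's ABO genotype from I^B i × I^B i: 1/4 I^B I^B, 1/2 I^B i, 1/4 i i.
Crossing each possibility with the mother I^A I^B and summing P(type B): 1/4·1/2 + 1/2·1/2 + 1/4·1/2 = 1/2.
Similarly for Rh via the father's Rh distribution: P(Rh+) = 1.
Independent loci: 1/2 × 1 = 1/2.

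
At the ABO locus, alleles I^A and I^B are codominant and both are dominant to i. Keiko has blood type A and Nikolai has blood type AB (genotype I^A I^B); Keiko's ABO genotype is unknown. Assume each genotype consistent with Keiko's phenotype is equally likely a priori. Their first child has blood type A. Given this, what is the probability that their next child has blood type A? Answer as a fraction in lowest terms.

Possible genotypes: Keiko ∈ {I^A I^A, I^A i}; Nikolai ∈ {I^A I^B}.
Weight each parental genotype pair by prior × P(type-A child):
  I^A I^A × I^A I^B: posterior weight 1/2; P(next child type A) = 1/2.
  I^A i × I^A I^B: posterior weight 1/2; P(next child type A) = 1/2.
Weighted sum = 1/2.

1/2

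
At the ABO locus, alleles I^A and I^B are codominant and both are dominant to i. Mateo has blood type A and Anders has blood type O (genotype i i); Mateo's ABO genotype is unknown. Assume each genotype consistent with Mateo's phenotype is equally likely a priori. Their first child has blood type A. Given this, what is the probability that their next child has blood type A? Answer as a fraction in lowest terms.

5/6

Possible genotypes: Mateo ∈ {I^A I^A, I^A i}; Anders ∈ {i i}.
Weight each parental genotype pair by prior × P(type-A child):
  I^A I^A × i i: posterior weight 2/3; P(next child type A) = 1.
  I^A i × i i: posterior weight 1/3; P(next child type A) = 1/2.
Weighted sum = 5/6.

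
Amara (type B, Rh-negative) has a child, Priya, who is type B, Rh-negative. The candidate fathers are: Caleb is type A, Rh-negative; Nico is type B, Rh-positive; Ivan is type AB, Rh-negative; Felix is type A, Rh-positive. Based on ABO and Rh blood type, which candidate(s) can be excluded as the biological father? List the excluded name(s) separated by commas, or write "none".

A candidate is excluded only if no genotype consistent with his phenotype could produce a type B, Rh-negative child with a type B, Rh-negative mother.
Every candidate has at least one consistent genotype combination, so none can be excluded.

none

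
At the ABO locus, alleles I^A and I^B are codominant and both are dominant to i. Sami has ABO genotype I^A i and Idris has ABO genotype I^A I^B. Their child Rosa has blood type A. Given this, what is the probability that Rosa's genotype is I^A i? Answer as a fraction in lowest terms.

Cross I^A i × I^A I^B → 1/4 I^A I^A, 1/4 I^A I^B, 1/4 I^A i, 1/4 I^B i.
Type-A genotypes among offspring: I^A I^A (1/4), I^A i (1/4); total 1/2.
P(I^A i | type A) = (1/4) / (1/2) = 1/2.

1/2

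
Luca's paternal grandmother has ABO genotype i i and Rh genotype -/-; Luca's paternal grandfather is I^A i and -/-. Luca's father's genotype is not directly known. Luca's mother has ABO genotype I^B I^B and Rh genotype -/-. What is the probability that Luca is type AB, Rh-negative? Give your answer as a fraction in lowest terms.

Luca's father's ABO genotype from i i × I^A i: 1/2 I^A i, 1/2 i i.
Crossing each possibility with the mother I^B I^B and summing P(type AB): 1/2·1/2 + 1/2·0 = 1/4.
Similarly for Rh via the father's Rh distribution: P(Rh-) = 1.
Independent loci: 1/4 × 1 = 1/4.

1/4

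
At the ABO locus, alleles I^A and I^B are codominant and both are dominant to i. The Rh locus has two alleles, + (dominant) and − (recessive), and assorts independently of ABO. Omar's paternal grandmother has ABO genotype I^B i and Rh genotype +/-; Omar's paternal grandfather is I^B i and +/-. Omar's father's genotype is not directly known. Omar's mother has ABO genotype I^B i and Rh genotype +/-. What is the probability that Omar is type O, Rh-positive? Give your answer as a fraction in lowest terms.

3/16

Omar's father's ABO genotype from I^B i × I^B i: 1/4 I^B I^B, 1/2 I^B i, 1/4 i i.
Crossing each possibility with the mother I^B i and summing P(type O): 1/4·0 + 1/2·1/4 + 1/4·1/2 = 1/4.
Similarly for Rh via the father's Rh distribution: P(Rh+) = 3/4.
Independent loci: 1/4 × 3/4 = 3/16.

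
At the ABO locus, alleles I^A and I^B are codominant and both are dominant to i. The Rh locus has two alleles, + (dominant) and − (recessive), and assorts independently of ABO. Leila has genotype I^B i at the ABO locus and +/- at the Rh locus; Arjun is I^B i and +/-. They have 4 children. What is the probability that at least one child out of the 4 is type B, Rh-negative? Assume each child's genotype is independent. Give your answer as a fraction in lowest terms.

36975/65536

ABO cross I^B i × I^B i → 1/4 O, 3/4 B.
Rh cross +/- × +/- → 3/4 Rh+, 1/4 Rh-; so P(type B, Rh-negative) = 3/4 × 1/4 = 3/16 per child.
P(none) = (13/16)^4 = 28561/65536; P(at least one) = 1 − 28561/65536 = 36975/65536.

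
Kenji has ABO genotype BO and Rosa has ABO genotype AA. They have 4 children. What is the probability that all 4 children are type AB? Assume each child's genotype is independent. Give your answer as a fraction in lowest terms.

ABO cross BO × AA → 1/2 A, 1/2 AB.
So P(type AB) = 1/2 per child.
All 4 independent: (1/2)^4 = 1/16.

1/16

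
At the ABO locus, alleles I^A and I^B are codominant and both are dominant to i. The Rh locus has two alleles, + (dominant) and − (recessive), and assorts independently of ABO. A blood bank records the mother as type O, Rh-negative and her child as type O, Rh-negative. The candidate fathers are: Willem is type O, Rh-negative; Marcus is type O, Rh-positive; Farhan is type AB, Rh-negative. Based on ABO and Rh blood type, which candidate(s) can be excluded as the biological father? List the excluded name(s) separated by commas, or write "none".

A candidate is excluded only if no genotype consistent with his phenotype could produce a type O, Rh-negative child with a type O, Rh-negative mother.
Farhan (type AB, Rh-): no genotype consistent with that phenotype can produce a type-O Rh- child with a type-O mother.

Farhan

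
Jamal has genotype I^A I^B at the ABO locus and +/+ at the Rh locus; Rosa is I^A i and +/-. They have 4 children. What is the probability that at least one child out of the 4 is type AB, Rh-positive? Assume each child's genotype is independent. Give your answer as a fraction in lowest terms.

175/256

ABO cross I^A I^B × I^A i → 1/2 A, 1/4 B, 1/4 AB.
Rh cross +/+ × +/- → 1 Rh+; so P(type AB, Rh-positive) = 1/4 × 1 = 1/4 per child.
P(none) = (3/4)^4 = 81/256; P(at least one) = 1 − 81/256 = 175/256.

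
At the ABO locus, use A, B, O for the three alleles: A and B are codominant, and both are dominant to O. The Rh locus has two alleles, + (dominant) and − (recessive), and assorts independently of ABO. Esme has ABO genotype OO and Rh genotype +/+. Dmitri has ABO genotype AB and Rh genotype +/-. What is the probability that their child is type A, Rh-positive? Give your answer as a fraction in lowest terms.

1/2

ABO cross OO × AB → offspring phenotypes: 1/2 A, 1/2 B.
Rh cross +/+ × +/- → 1 Rh+.
Independent loci: P(type A, Rh-positive) = 1/2 × 1 = 1/2.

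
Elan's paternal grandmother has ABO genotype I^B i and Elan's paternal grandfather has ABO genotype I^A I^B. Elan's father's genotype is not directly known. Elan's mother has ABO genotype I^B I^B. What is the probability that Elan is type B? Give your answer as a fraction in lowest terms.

Elan's father's ABO genotype from I^B i × I^A I^B: 1/4 I^A I^B, 1/4 I^A i, 1/4 I^B I^B, 1/4 I^B i.
Crossing each possibility with the mother I^B I^B and summing P(type B): 1/4·1/2 + 1/4·1/2 + 1/4·1 + 1/4·1 = 3/4.

3/4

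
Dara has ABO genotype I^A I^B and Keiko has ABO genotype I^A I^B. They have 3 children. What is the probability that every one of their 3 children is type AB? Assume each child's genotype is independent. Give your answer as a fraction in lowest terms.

1/8

ABO cross I^A I^B × I^A I^B → 1/4 A, 1/4 B, 1/2 AB.
So P(type AB) = 1/2 per child.
All 3 independent: (1/2)^3 = 1/8.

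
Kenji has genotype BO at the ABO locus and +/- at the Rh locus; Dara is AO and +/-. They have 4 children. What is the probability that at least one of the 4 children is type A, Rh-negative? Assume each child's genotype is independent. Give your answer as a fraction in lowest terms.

ABO cross BO × AO → 1/4 O, 1/4 A, 1/4 B, 1/4 AB.
Rh cross +/- × +/- → 3/4 Rh+, 1/4 Rh-; so P(type A, Rh-negative) = 1/4 × 1/4 = 1/16 per child.
P(none) = (15/16)^4 = 50625/65536; P(at least one) = 1 − 50625/65536 = 14911/65536.

14911/65536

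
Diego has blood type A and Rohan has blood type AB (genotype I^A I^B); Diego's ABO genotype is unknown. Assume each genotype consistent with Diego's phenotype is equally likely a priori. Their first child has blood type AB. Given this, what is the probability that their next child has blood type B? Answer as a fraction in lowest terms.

1/12

Possible genotypes: Diego ∈ {I^A I^A, I^A i}; Rohan ∈ {I^A I^B}.
Weight each parental genotype pair by prior × P(type-AB child):
  I^A I^A × I^A I^B: posterior weight 2/3; P(next child type B) = 0.
  I^A i × I^A I^B: posterior weight 1/3; P(next child type B) = 1/4.
Weighted sum = 1/12.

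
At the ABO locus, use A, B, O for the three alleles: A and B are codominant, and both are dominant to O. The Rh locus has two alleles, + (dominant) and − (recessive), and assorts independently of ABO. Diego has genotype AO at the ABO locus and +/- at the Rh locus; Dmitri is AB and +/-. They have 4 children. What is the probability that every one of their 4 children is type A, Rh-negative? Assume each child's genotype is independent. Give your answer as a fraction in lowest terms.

ABO cross AO × AB → 1/2 A, 1/4 B, 1/4 AB.
Rh cross +/- × +/- → 3/4 Rh+, 1/4 Rh-; so P(type A, Rh-negative) = 1/2 × 1/4 = 1/8 per child.
All 4 independent: (1/8)^4 = 1/4096.

1/4096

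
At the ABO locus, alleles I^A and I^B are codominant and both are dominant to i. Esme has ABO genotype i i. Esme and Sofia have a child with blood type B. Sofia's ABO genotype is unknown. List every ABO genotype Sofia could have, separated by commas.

I^A I^B, I^B I^B, I^B i

For each candidate genotype of Sofia, check whether crossing it with i i can produce every observed child phenotype.
  I^A I^A → possible child types {A} ✗
  I^A I^B → possible child types {A, B} ✓
  I^A i → possible child types {O, A} ✗
  I^B I^B → possible child types {B} ✓
  I^B i → possible child types {O, B} ✓
  i i → possible child types {O} ✗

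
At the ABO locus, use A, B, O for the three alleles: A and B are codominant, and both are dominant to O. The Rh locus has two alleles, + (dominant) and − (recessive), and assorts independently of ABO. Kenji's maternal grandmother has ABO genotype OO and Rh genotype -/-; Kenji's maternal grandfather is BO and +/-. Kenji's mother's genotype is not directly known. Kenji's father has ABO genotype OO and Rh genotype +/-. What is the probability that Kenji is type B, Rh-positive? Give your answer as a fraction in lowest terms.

5/32

Kenji's mother's ABO genotype from OO × BO: 1/2 BO, 1/2 OO.
Crossing each possibility with the father OO and summing P(type B): 1/2·1/2 + 1/2·0 = 1/4.
Similarly for Rh via the mother's Rh distribution: P(Rh+) = 5/8.
Independent loci: 1/4 × 5/8 = 5/32.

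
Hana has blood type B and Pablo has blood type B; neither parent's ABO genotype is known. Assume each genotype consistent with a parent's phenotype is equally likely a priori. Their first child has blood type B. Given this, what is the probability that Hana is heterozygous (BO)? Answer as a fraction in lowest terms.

Possible genotypes: Hana ∈ {BB, BO}; Pablo ∈ {BB, BO}.
Weight each parental genotype pair by prior × P(type-B child):
  BB × BB: posterior weight 4/15.
  BB × BO: posterior weight 4/15.
  BO × BB: posterior weight 4/15.
  BO × BO: posterior weight 1/5.
Sum the posterior weight over pairs where Hana is BO: 7/15.

7/15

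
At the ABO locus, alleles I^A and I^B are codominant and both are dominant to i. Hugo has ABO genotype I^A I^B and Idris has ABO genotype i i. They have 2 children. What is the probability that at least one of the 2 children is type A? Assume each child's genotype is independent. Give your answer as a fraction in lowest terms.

ABO cross I^A I^B × i i → 1/2 A, 1/2 B.
So P(type A) = 1/2 per child.
P(none) = (1/2)^2 = 1/4; P(at least one) = 1 − 1/4 = 3/4.

3/4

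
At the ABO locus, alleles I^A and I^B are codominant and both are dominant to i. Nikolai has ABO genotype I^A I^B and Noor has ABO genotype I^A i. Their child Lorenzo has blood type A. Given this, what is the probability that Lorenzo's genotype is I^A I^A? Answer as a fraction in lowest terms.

Cross I^A I^B × I^A i → 1/4 I^A I^A, 1/4 I^A I^B, 1/4 I^A i, 1/4 I^B i.
Type-A genotypes among offspring: I^A I^A (1/4), I^A i (1/4); total 1/2.
P(I^A I^A | type A) = (1/4) / (1/2) = 1/2.

1/2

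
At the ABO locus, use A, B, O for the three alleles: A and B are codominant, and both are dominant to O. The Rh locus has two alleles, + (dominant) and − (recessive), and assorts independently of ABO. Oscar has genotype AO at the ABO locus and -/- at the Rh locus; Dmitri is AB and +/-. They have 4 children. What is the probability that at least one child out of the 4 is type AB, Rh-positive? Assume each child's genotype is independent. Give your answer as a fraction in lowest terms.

1695/4096

ABO cross AO × AB → 1/2 A, 1/4 B, 1/4 AB.
Rh cross -/- × +/- → 1/2 Rh+, 1/2 Rh-; so P(type AB, Rh-positive) = 1/4 × 1/2 = 1/8 per child.
P(none) = (7/8)^4 = 2401/4096; P(at least one) = 1 − 2401/4096 = 1695/4096.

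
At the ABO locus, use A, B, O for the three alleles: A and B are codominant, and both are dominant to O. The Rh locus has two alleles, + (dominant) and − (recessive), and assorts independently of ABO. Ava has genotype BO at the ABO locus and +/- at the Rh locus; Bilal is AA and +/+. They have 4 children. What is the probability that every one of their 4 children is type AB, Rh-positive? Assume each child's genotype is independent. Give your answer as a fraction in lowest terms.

1/16

ABO cross BO × AA → 1/2 A, 1/2 AB.
Rh cross +/- × +/+ → 1 Rh+; so P(type AB, Rh-positive) = 1/2 × 1 = 1/2 per child.
All 4 independent: (1/2)^4 = 1/16.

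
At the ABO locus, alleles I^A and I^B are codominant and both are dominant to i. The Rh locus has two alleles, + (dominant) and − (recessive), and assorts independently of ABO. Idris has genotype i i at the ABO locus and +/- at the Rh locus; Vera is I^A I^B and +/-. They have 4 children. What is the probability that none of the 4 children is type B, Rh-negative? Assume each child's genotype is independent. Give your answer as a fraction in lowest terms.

ABO cross i i × I^A I^B → 1/2 A, 1/2 B.
Rh cross +/- × +/- → 3/4 Rh+, 1/4 Rh-; so P(type B, Rh-negative) = 1/2 × 1/4 = 1/8 per child.
P(not type B, Rh-negative) = 7/8 for one child; (7/8)^4 = 2401/4096.

2401/4096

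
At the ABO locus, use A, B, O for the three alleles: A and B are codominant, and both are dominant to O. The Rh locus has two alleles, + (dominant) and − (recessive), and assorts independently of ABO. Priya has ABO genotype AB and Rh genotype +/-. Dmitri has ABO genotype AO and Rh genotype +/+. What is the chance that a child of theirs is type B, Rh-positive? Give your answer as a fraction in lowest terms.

ABO cross AB × AO → offspring phenotypes: 1/2 A, 1/4 B, 1/4 AB.
Rh cross +/- × +/+ → 1 Rh+.
Independent loci: P(type B, Rh-positive) = 1/4 × 1 = 1/4.

1/4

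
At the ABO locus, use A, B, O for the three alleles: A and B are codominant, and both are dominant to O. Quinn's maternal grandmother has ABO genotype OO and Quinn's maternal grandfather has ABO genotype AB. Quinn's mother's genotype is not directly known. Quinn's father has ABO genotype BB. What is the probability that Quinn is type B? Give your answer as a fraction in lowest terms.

Quinn's mother's ABO genotype from OO × AB: 1/2 AO, 1/2 BO.
Crossing each possibility with the father BB and summing P(type B): 1/2·1/2 + 1/2·1 = 3/4.

3/4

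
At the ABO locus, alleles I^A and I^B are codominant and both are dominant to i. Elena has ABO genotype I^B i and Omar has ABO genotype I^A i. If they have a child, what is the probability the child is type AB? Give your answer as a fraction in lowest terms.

ABO cross I^B i × I^A i → offspring phenotypes: 1/4 O, 1/4 A, 1/4 B, 1/4 AB.
So P(type AB) = 1/4.

1/4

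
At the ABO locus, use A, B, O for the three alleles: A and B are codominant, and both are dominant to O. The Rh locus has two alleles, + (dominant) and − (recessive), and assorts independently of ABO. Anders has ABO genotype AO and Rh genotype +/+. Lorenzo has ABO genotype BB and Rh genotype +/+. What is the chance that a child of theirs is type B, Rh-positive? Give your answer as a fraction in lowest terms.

1/2

ABO cross AO × BB → offspring phenotypes: 1/2 B, 1/2 AB.
Rh cross +/+ × +/+ → 1 Rh+.
Independent loci: P(type B, Rh-positive) = 1/2 × 1 = 1/2.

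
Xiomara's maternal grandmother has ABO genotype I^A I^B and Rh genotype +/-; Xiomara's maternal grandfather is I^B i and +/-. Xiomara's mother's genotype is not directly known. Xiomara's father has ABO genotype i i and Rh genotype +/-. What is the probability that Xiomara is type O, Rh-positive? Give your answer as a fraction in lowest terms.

Xiomara's mother's ABO genotype from I^A I^B × I^B i: 1/4 I^A I^B, 1/4 I^A i, 1/4 I^B I^B, 1/4 I^B i.
Crossing each possibility with the father i i and summing P(type O): 1/4·0 + 1/4·1/2 + 1/4·0 + 1/4·1/2 = 1/4.
Similarly for Rh via the mother's Rh distribution: P(Rh+) = 3/4.
Independent loci: 1/4 × 3/4 = 3/16.

3/16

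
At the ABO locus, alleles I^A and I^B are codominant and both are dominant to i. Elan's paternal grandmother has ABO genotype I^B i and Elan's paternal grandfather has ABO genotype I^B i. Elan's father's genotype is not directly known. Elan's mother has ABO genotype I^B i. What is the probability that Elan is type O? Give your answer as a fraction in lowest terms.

Elan's father's ABO genotype from I^B i × I^B i: 1/4 I^B I^B, 1/2 I^B i, 1/4 i i.
Crossing each possibility with the mother I^B i and summing P(type O): 1/4·0 + 1/2·1/4 + 1/4·1/2 = 1/4.

1/4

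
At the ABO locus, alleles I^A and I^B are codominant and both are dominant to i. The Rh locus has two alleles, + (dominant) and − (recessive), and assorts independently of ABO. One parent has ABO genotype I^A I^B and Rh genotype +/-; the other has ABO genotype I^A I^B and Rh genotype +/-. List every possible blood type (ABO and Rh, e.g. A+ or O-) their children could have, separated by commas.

Gametes from I^A I^B × I^A I^B give offspring ABO genotypes I^A I^A, I^A I^B, I^B I^B, i.e. phenotypes A, B, AB.
Rh cross +/- × +/- → phenotypes Rh+, Rh-.
Combining independently: A+, A-, B+, B-, AB+, AB-.

A+, A-, B+, B-, AB+, AB-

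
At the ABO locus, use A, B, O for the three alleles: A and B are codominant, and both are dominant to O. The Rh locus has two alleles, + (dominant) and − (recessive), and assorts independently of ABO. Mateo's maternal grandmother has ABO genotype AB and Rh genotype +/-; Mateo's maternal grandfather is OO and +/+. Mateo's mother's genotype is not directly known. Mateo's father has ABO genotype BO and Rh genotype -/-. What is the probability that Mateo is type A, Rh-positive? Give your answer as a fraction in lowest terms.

3/32

Mateo's mother's ABO genotype from AB × OO: 1/2 AO, 1/2 BO.
Crossing each possibility with the father BO and summing P(type A): 1/2·1/4 + 1/2·0 = 1/8.
Similarly for Rh via the mother's Rh distribution: P(Rh+) = 3/4.
Independent loci: 1/8 × 3/4 = 3/32.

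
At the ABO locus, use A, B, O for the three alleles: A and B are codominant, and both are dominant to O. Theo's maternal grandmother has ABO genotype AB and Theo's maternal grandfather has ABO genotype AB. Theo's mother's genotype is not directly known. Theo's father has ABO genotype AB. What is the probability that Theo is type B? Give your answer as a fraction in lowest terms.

1/4

Theo's mother's ABO genotype from AB × AB: 1/4 AA, 1/2 AB, 1/4 BB.
Crossing each possibility with the father AB and summing P(type B): 1/4·0 + 1/2·1/4 + 1/4·1/2 = 1/4.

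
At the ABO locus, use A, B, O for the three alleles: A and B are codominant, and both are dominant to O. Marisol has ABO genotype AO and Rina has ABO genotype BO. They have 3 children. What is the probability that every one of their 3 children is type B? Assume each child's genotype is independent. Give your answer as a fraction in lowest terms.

ABO cross AO × BO → 1/4 O, 1/4 A, 1/4 B, 1/4 AB.
So P(type B) = 1/4 per child.
All 3 independent: (1/4)^3 = 1/64.

1/64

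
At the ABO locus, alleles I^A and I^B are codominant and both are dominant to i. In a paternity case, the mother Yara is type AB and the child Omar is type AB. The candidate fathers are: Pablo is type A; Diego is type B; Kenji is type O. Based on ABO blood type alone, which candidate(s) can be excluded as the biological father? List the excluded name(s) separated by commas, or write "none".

Kenji

A candidate is excluded only if no genotype consistent with his phenotype could produce a type AB child with a type AB mother.
Kenji (type O): no genotype consistent with that phenotype can produce a type-AB child with a type-AB mother.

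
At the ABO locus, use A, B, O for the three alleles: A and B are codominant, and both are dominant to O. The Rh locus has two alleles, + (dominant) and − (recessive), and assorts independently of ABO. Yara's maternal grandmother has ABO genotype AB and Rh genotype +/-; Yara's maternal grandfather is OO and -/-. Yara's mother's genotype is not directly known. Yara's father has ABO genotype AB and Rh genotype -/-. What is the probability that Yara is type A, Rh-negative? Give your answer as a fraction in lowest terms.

Yara's mother's ABO genotype from AB × OO: 1/2 AO, 1/2 BO.
Crossing each possibility with the father AB and summing P(type A): 1/2·1/2 + 1/2·1/4 = 3/8.
Similarly for Rh via the mother's Rh distribution: P(Rh-) = 3/4.
Independent loci: 3/8 × 3/4 = 9/32.

9/32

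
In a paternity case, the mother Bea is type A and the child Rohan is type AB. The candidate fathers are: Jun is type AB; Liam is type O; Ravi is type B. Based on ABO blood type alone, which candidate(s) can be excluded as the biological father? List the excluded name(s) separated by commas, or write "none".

A candidate is excluded only if no genotype consistent with his phenotype could produce a type AB child with a type A mother.
Liam (type O): no genotype consistent with that phenotype can produce a type-AB child with a type-A mother.

Liam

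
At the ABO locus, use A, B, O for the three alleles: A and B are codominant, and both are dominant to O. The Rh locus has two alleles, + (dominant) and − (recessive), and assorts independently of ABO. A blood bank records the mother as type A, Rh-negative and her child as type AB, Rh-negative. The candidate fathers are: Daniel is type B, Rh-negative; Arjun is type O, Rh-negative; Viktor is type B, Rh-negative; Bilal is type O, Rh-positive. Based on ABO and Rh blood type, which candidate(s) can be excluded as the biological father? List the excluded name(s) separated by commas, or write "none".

Arjun, Bilal

A candidate is excluded only if no genotype consistent with his phenotype could produce a type AB, Rh-negative child with a type A, Rh-negative mother.
Arjun (type O, Rh-): no genotype consistent with that phenotype can produce a type-AB Rh- child with a type-A mother.
Bilal (type O, Rh+): no genotype consistent with that phenotype can produce a type-AB Rh- child with a type-A mother.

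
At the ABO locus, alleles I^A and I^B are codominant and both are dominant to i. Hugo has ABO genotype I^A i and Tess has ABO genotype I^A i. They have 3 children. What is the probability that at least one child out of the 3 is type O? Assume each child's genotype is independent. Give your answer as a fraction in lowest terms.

ABO cross I^A i × I^A i → 1/4 O, 3/4 A.
So P(type O) = 1/4 per child.
P(none) = (3/4)^3 = 27/64; P(at least one) = 1 − 27/64 = 37/64.

37/64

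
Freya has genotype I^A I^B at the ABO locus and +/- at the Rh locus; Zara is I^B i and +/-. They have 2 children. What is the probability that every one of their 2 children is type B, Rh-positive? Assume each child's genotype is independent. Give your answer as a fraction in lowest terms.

ABO cross I^A I^B × I^B i → 1/4 A, 1/2 B, 1/4 AB.
Rh cross +/- × +/- → 3/4 Rh+, 1/4 Rh-; so P(type B, Rh-positive) = 1/2 × 3/4 = 3/8 per child.
All 2 independent: (3/8)^2 = 9/64.

9/64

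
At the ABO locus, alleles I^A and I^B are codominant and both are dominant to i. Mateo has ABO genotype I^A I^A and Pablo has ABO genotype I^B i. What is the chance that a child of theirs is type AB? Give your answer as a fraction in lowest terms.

ABO cross I^A I^A × I^B i → offspring phenotypes: 1/2 A, 1/2 AB.
So P(type AB) = 1/2.

1/2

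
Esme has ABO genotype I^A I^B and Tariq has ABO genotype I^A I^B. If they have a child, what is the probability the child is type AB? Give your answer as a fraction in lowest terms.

ABO cross I^A I^B × I^A I^B → offspring phenotypes: 1/4 A, 1/4 B, 1/2 AB.
So P(type AB) = 1/2.

1/2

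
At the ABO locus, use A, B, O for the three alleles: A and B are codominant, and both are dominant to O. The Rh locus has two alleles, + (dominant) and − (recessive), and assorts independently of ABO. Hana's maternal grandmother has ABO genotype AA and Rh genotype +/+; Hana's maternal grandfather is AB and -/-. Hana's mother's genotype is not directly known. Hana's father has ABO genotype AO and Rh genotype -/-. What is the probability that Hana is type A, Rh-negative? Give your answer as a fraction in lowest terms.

Hana's mother's ABO genotype from AA × AB: 1/2 AA, 1/2 AB.
Crossing each possibility with the father AO and summing P(type A): 1/2·1 + 1/2·1/2 = 3/4.
Similarly for Rh via the mother's Rh distribution: P(Rh-) = 1/2.
Independent loci: 3/4 × 1/2 = 3/8.

3/8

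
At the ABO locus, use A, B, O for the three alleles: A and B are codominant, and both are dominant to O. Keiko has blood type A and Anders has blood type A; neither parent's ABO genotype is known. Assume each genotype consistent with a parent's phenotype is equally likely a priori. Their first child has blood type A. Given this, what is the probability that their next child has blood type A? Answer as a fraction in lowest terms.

19/20

Possible genotypes: Keiko ∈ {AA, AO}; Anders ∈ {AA, AO}.
Weight each parental genotype pair by prior × P(type-A child):
  AA × AA: posterior weight 4/15; P(next child type A) = 1.
  AA × AO: posterior weight 4/15; P(next child type A) = 1.
  AO × AA: posterior weight 4/15; P(next child type A) = 1.
  AO × AO: posterior weight 1/5; P(next child type A) = 3/4.
Weighted sum = 19/20.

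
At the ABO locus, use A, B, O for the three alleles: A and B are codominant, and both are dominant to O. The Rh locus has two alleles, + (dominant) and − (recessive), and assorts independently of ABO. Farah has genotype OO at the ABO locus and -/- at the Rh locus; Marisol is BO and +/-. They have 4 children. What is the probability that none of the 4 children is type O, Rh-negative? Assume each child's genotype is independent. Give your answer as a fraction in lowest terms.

81/256

ABO cross OO × BO → 1/2 O, 1/2 B.
Rh cross -/- × +/- → 1/2 Rh+, 1/2 Rh-; so P(type O, Rh-negative) = 1/2 × 1/2 = 1/4 per child.
P(not type O, Rh-negative) = 3/4 for one child; (3/4)^4 = 81/256.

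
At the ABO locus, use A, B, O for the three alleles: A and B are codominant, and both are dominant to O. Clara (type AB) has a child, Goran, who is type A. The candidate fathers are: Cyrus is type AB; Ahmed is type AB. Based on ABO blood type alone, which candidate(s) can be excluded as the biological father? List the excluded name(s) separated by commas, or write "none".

none

A candidate is excluded only if no genotype consistent with his phenotype could produce a type A child with a type AB mother.
Every candidate has at least one consistent genotype combination, so none can be excluded.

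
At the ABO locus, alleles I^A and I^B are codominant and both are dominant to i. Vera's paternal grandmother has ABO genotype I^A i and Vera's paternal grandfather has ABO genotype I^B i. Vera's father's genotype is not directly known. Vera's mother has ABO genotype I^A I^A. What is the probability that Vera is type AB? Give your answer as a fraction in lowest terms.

1/4

Vera's father's ABO genotype from I^A i × I^B i: 1/4 I^A I^B, 1/4 I^A i, 1/4 I^B i, 1/4 i i.
Crossing each possibility with the mother I^A I^A and summing P(type AB): 1/4·1/2 + 1/4·0 + 1/4·1/2 + 1/4·0 = 1/4.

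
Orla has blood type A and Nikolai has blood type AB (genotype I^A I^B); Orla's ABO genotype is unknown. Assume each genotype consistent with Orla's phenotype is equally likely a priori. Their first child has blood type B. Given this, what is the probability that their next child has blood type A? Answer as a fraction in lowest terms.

1/2

Possible genotypes: Orla ∈ {I^A I^A, I^A i}; Nikolai ∈ {I^A I^B}.
Weight each parental genotype pair by prior × P(type-B child):
  I^A i × I^A I^B: posterior weight 1; P(next child type A) = 1/2.
Weighted sum = 1/2.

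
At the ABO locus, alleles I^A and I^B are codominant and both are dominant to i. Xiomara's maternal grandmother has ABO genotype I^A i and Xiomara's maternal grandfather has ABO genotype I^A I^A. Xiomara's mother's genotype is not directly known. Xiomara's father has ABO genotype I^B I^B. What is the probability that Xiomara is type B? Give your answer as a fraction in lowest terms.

1/4

Xiomara's mother's ABO genotype from I^A i × I^A I^A: 1/2 I^A I^A, 1/2 I^A i.
Crossing each possibility with the father I^B I^B and summing P(type B): 1/2·0 + 1/2·1/2 = 1/4.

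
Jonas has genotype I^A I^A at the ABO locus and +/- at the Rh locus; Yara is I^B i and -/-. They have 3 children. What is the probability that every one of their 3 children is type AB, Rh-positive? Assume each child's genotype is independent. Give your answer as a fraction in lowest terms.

ABO cross I^A I^A × I^B i → 1/2 A, 1/2 AB.
Rh cross +/- × -/- → 1/2 Rh+, 1/2 Rh-; so P(type AB, Rh-positive) = 1/2 × 1/2 = 1/4 per child.
All 3 independent: (1/4)^3 = 1/64.

1/64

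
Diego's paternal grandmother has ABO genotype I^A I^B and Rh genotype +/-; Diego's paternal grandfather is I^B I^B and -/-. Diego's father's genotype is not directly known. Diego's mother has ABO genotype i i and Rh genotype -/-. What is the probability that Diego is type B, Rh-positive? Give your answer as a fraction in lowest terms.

3/16

Diego's father's ABO genotype from I^A I^B × I^B I^B: 1/2 I^A I^B, 1/2 I^B I^B.
Crossing each possibility with the mother i i and summing P(type B): 1/2·1/2 + 1/2·1 = 3/4.
Similarly for Rh via the father's Rh distribution: P(Rh+) = 1/4.
Independent loci: 3/4 × 1/4 = 3/16.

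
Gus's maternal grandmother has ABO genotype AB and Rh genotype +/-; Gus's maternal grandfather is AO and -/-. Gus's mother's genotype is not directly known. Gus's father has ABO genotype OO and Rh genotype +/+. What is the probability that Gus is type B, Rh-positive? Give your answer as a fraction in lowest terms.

1/4

Gus's mother's ABO genotype from AB × AO: 1/4 AA, 1/4 AB, 1/4 AO, 1/4 BO.
Crossing each possibility with the father OO and summing P(type B): 1/4·0 + 1/4·1/2 + 1/4·0 + 1/4·1/2 = 1/4.
Similarly for Rh via the mother's Rh distribution: P(Rh+) = 1.
Independent loci: 1/4 × 1 = 1/4.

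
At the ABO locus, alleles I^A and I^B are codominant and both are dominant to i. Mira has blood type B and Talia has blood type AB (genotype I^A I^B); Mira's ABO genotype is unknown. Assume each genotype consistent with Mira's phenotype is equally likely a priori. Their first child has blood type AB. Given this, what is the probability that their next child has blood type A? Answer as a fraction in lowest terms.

Possible genotypes: Mira ∈ {I^B I^B, I^B i}; Talia ∈ {I^A I^B}.
Weight each parental genotype pair by prior × P(type-AB child):
  I^B I^B × I^A I^B: posterior weight 2/3; P(next child type A) = 0.
  I^B i × I^A I^B: posterior weight 1/3; P(next child type A) = 1/4.
Weighted sum = 1/12.

1/12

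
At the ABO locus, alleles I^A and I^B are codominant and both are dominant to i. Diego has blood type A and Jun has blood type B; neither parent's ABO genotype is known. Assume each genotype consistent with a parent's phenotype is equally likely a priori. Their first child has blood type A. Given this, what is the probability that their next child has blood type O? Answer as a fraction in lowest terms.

1/12

Possible genotypes: Diego ∈ {I^A I^A, I^A i}; Jun ∈ {I^B I^B, I^B i}.
Weight each parental genotype pair by prior × P(type-A child):
  I^A I^A × I^B i: posterior weight 2/3; P(next child type O) = 0.
  I^A i × I^B i: posterior weight 1/3; P(next child type O) = 1/4.
Weighted sum = 1/12.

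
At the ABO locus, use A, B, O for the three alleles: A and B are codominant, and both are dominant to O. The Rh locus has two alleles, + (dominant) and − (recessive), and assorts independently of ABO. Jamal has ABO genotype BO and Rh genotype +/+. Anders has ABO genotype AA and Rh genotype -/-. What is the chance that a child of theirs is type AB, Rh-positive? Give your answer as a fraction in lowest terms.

ABO cross BO × AA → offspring phenotypes: 1/2 A, 1/2 AB.
Rh cross +/+ × -/- → 1 Rh+.
Independent loci: P(type AB, Rh-positive) = 1/2 × 1 = 1/2.

1/2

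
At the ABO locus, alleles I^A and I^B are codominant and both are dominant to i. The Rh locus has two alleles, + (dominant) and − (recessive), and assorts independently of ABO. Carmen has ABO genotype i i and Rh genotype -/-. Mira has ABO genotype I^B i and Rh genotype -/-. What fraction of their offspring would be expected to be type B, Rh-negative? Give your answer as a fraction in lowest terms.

ABO cross i i × I^B i → offspring phenotypes: 1/2 O, 1/2 B.
Rh cross -/- × -/- → 1 Rh-.
Independent loci: P(type B, Rh-negative) = 1/2 × 1 = 1/2.

1/2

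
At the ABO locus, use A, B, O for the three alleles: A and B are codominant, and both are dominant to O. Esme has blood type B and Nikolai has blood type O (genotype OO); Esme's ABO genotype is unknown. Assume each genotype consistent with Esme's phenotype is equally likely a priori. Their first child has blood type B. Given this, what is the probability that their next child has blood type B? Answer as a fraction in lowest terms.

5/6

Possible genotypes: Esme ∈ {BB, BO}; Nikolai ∈ {OO}.
Weight each parental genotype pair by prior × P(type-B child):
  BB × OO: posterior weight 2/3; P(next child type B) = 1.
  BO × OO: posterior weight 1/3; P(next child type B) = 1/2.
Weighted sum = 5/6.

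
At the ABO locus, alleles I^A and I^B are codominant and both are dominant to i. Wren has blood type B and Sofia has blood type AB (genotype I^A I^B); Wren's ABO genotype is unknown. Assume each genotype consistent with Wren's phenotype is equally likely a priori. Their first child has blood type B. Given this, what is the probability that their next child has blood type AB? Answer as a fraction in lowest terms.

Possible genotypes: Wren ∈ {I^B I^B, I^B i}; Sofia ∈ {I^A I^B}.
Weight each parental genotype pair by prior × P(type-B child):
  I^B I^B × I^A I^B: posterior weight 1/2; P(next child type AB) = 1/2.
  I^B i × I^A I^B: posterior weight 1/2; P(next child type AB) = 1/4.
Weighted sum = 3/8.

3/8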